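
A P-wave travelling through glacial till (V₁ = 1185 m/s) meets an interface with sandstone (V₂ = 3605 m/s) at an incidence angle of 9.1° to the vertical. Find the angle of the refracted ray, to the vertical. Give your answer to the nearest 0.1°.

28.8°

Snell's law: sin θ₂ = (V₂/V₁)·sin θ₁ = (3605/1185)·sin 9.1° = 0.4811.
θ₂ = arcsin 0.4811 = 28.76° from the normal.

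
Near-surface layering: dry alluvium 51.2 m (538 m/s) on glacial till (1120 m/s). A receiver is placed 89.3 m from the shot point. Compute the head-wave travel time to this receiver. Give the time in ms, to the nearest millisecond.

247 ms

t = x/V₂ + 2h·√(V₂²−V₁²)/(V₁V₂).
√(V₂²−V₁²) = √(1120²−538²) = 982.3 m/s; delay term = 2·51.2·982.3/(538·1120) = 0.16694 s.
t = 89.3/1120 + 0.16694 = 0.24667 s.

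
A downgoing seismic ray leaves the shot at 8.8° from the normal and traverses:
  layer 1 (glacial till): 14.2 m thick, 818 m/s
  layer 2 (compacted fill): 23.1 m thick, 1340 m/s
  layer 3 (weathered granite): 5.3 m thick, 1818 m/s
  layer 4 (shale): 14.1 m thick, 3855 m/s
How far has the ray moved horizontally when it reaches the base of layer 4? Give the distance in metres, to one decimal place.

24.8 m

Apply Snell's law at each interface; in layer i the horizontal offset is hᵢ·tan θᵢ.
Layer 1: θ = 8.80°; offset = 14.2·tan 8.80° = 2.198 m.
Layer 2: sin θ = 1340·sin 8.8°/818 = 0.2506, θ = 14.51°; offset = 23.1·tan 14.51° = 5.980 m.
Layer 3: sin θ = 1818·sin 8.8°/818 = 0.3400, θ = 19.88°; offset = 5.3·tan 19.88° = 1.916 m.
Layer 4: sin θ = 3855·sin 8.8°/818 = 0.7210, θ = 46.14°; offset = 14.1·tan 46.14° = 14.670 m.
Σ offsets = 24.765 m.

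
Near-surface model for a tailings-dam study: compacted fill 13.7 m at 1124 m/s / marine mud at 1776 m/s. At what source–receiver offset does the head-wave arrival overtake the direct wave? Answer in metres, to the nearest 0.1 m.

θ_c = arcsin(1124/1776) = 39.26°, so cos θ_c = 0.7742 and tᵢ = 2h cos θ_c/V₁ = 0.0189 s.
At crossover x/V₁ = x/V₂ + tᵢ ⇒ x = tᵢ/(1/V₁ − 1/V₂) = 0.01887/(8.8968e-04 − 5.6306e-04) = 57.79 m.

57.8 m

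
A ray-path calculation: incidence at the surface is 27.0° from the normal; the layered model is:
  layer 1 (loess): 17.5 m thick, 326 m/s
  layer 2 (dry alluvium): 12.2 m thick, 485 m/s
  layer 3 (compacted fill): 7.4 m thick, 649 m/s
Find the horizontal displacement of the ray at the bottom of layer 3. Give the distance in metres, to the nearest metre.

36 m

Ray parameter p = sin 27.0° / 326 m/s = 1.3926e-03 s/m.
Layer 1: θ = 27.00°; offset = 17.5·tan 27.00° = 8.917 m.
Layer 2: sin θ = p·485 = 0.6754 → θ = 42.49°; offset = 12.2·tan 42.49° = 11.174 m.
Layer 3: sin θ = p·649 = 0.9038 → θ = 64.66°; offset = 7.4·tan 64.66° = 15.628 m.
Σ offsets = 35.719 m.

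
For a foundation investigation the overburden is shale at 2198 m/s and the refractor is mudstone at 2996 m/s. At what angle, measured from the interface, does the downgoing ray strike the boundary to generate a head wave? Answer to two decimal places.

42.81°

Critical incidence: sin θ_c = V₁/V₂ = 2198/2996 = 0.7336.
θ_c = arcsin 0.7336 = 47.19°.
Measured from the interface: 90° − 47.19° = 42.81°.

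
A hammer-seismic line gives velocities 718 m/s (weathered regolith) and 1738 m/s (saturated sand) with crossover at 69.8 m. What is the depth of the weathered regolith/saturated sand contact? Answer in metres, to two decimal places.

22.49 m

x_cross = 2h·√((V₂+V₁)/(V₂−V₁)) → h = x_cross / (2·√((V₂+V₁)/(V₂−V₁))).
√((V₂+V₁)/(V₂−V₁)) = √((1738+718)/(1738−718)) = 1.5517.
h = 69.8 / (2·1.5517) = 22.49 m.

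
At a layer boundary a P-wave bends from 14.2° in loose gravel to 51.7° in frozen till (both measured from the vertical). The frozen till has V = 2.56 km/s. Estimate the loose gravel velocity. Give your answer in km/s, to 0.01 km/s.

sin 14.2° = 0.2453; sin 51.7° = 0.7848.
V₁ = V₂·(sin θ₁/sin θ₂) = 2.56·(0.2453/0.7848) = 0.80 km/s.

0.80 km/s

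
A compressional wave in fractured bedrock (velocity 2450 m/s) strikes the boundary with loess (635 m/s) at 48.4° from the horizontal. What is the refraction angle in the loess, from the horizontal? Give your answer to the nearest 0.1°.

Convert to the normal: θ₁ = 90° − 48.4° = 41.6°.
sin θ₁/V₁ = sin θ₂/V₂ ⇒ sin θ₂ = 635·sin 41.6°/2450 = 635·0.6639/2450 = 0.1721.
θ₂ = sin⁻¹(0.1721) = 9.91° (from vertical).
From the interface: 90° − 9.91° = 80.09°.

80.1°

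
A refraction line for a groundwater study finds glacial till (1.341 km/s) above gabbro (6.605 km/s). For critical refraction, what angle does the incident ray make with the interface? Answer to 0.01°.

Critical incidence: sin θ_c = V₁/V₂ = 1.341/6.605 = 0.2030.
θ_c = arcsin 0.2030 = 11.71°.
Measured from the interface: 90° − 11.71° = 78.29°.

78.29°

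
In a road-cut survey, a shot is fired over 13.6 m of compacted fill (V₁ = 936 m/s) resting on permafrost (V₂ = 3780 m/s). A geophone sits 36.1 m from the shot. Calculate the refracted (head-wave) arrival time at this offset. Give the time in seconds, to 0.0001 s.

θ_c = arcsin(V₁/V₂) = arcsin(936/3780) = 14.34°, cos θ_c = 0.9689.
Intercept time tᵢ = 2h cos θ_c / V₁ = 2·13.6·0.9689/936 = 0.02815 s.
t = x/V₂ + tᵢ = 36.1/3780 + 0.02815 = 0.03771 s.

0.0377 s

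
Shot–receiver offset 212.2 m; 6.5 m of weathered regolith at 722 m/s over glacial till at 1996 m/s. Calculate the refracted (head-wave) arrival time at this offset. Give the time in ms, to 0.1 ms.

θ_c = arcsin(V₁/V₂) = arcsin(722/1996) = 21.21°, cos θ_c = 0.9323.
Intercept time tᵢ = 2h cos θ_c / V₁ = 2·6.5·0.9323/722 = 0.01679 s.
t = x/V₂ + tᵢ = 212.2/1996 + 0.01679 = 0.12310 s.

123.1 ms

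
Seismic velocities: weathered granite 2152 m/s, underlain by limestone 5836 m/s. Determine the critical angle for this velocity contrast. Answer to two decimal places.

21.64°

Critical incidence: sin θ_c = V₁/V₂ = 2152/5836 = 0.3687.
θ_c = arcsin 0.3687 = 21.64°.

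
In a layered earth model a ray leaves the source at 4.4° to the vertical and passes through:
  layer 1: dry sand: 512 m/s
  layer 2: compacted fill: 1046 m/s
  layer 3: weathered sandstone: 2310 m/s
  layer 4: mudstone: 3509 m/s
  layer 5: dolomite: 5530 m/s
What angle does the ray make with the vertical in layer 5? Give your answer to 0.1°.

56.0°

Snell's law across each interface conserves sin θ / V, so sin θ_5 = V_5·sin θ₁/V₁.
sin θ_5 = 5530 × sin 4.4° / 512 = 0.8286.
θ_5 = arcsin 0.8286 = 55.96°.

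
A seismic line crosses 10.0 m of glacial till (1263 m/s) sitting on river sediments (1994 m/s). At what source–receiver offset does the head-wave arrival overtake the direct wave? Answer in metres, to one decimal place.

42.2 m

θ_c = arcsin(1263/1994) = 39.30°, so cos θ_c = 0.7738 and tᵢ = 2h cos θ_c/V₁ = 0.0123 s.
At crossover x/V₁ = x/V₂ + tᵢ ⇒ x = tᵢ/(1/V₁ − 1/V₂) = 0.01225/(7.9177e-04 − 5.0150e-04) = 42.22 m.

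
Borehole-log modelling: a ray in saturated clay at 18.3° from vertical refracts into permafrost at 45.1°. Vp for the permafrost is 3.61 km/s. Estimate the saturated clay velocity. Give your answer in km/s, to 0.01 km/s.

Snell's law: sin 18.3°/V₁ = sin 45.1°/V₂.
V₁ = V₂·sin 18.3°/sin 45.1° = 3.61 × 0.4433 = 1.60 km/s.

1.60 km/s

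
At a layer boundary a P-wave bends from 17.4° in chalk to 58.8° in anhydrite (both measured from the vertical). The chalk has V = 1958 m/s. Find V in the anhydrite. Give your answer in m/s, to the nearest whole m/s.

sin 17.4° = 0.2990; sin 58.8° = 0.8554.
V₂ = V₁·(sin θ₂/sin θ₁) = 1958·(0.8554/0.2990) = 5600.58 m/s.

5601 m/s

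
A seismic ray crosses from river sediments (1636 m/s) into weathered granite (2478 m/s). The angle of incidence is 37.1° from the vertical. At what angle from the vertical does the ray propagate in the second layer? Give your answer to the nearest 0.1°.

66.0°

Snell's law: sin θ₂ = (V₂/V₁)·sin θ₁ = (2478/1636)·sin 37.1° = 0.9137.
θ₂ = sin⁻¹(0.9137) = 66.02° (from vertical).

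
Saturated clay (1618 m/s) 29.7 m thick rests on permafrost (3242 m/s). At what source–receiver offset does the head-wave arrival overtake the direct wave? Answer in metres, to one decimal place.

x_cross = 2h·√((V₂+V₁)/(V₂−V₁)).
(V₂+V₁)/(V₂−V₁) = (3242+1618)/(3242−1618) = 2.9926; √ = 1.7299.
x_cross = 2·29.7·1.7299 = 102.76 m.

102.8 m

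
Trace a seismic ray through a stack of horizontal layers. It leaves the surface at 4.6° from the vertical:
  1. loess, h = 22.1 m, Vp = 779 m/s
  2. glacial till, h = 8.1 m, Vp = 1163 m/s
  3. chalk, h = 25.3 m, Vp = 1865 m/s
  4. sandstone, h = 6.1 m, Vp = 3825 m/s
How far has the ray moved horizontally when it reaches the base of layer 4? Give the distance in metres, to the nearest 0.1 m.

p = sin θ₁/V₁ = sin 4.6°/779 = 1.0295e-04 s/m is conserved through the stack.
Layer 1: θ = 4.60°; offset = 22.1·tan 4.60° = 1.778 m.
Layer 2: sin θ = p·1163 = 0.1197 → θ = 6.88°; offset = 8.1·tan 6.88° = 0.977 m.
Layer 3: sin θ = p·1865 = 0.1920 → θ = 11.07°; offset = 25.3·tan 11.07° = 4.950 m.
Layer 4: sin θ = p·3825 = 0.3938 → θ = 23.19°; offset = 6.1·tan 23.19° = 2.613 m.
Σ offsets = 10.318 m.

10.3 m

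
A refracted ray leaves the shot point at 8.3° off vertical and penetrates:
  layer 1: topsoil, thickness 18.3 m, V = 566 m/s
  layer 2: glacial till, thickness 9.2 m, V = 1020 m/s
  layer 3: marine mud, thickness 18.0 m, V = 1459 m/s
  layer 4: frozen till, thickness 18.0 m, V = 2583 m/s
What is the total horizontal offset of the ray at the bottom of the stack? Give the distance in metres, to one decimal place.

Apply Snell's law at each interface; in layer i the horizontal offset is hᵢ·tan θᵢ.
Layer 1: θ = 8.30°; offset = 18.3·tan 8.30° = 2.670 m.
Layer 2: sin θ = 1020·sin 8.3°/566 = 0.2601, θ = 15.08°; offset = 9.2·tan 15.08° = 2.479 m.
Layer 3: sin θ = 1459·sin 8.3°/566 = 0.3721, θ = 21.85°; offset = 18.0·tan 21.85° = 7.216 m.
Layer 4: sin θ = 2583·sin 8.3°/566 = 0.6588, θ = 41.21°; offset = 18.0·tan 41.21° = 15.762 m.
Σ offsets = 28.126 m.

28.1 m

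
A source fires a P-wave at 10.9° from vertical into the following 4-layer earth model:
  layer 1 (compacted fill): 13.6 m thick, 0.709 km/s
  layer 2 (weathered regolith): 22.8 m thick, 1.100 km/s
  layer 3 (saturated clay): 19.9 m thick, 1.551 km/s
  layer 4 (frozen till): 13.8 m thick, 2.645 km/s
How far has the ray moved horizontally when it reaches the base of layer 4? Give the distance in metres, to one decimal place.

32.4 m

Apply Snell's law at each interface; in layer i the horizontal offset is hᵢ·tan θᵢ.
Layer 1: θ = 10.90°; offset = 13.6·tan 10.90° = 2.619 m.
Layer 2: sin θ = 1.100·sin 10.9°/0.709 = 0.2934, θ = 17.06°; offset = 22.8·tan 17.06° = 6.997 m.
Layer 3: sin θ = 1.551·sin 10.9°/0.709 = 0.4137, θ = 24.44°; offset = 19.9·tan 24.44° = 9.042 m.
Layer 4: sin θ = 2.645·sin 10.9°/0.709 = 0.7054, θ = 44.87°; offset = 13.8·tan 44.87° = 13.735 m.
Total horizontal offset = 32.393 m.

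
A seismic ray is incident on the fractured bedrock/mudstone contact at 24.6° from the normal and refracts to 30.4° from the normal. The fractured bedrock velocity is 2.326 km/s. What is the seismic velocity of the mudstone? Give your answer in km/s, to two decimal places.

sin 24.6° = 0.4163; sin 30.4° = 0.5060.
V₂ = V₁·(sin θ₂/sin θ₁) = 2.326·(0.5060/0.4163) = 2.83 km/s.

2.83 km/s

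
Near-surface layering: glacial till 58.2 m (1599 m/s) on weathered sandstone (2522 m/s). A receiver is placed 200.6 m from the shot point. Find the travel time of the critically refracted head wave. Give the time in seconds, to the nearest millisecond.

θ_c = arcsin(V₁/V₂) = arcsin(1599/2522) = 39.35°, cos θ_c = 0.7733.
Intercept time tᵢ = 2h cos θ_c / V₁ = 2·58.2·0.7733/1599 = 0.05629 s.
t = x/V₂ + tᵢ = 200.6/2522 + 0.05629 = 0.13583 s.

0.136 s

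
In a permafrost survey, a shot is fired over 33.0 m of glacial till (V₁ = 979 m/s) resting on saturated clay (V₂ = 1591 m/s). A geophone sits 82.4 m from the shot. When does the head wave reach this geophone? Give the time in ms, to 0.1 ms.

104.9 ms

t = x/V₂ + 2h·√(V₂²−V₁²)/(V₁V₂).
√(V₂²−V₁²) = √(1591²−979²) = 1254.1 m/s; delay term = 2·33.0·1254.1/(979·1591) = 0.05314 s.
t = 82.4/1591 + 0.05314 = 0.10493 s.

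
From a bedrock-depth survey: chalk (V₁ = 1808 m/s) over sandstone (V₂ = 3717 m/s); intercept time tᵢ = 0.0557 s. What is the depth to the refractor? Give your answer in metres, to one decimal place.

57.6 m

θ_c = arcsin(1808/3717) = 29.11°; cos θ_c = 0.8737.
tᵢ = 2h cos θ_c/V₁ ⇒ h = tᵢ·V₁/(2 cos θ_c) = 0.0557·1808/(2·0.8737) = 57.63 m.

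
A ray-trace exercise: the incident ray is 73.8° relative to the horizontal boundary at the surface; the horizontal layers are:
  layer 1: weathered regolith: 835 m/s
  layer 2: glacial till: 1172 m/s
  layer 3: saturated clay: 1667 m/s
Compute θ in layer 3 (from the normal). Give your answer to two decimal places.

From the normal: θ₁ = 90° − 73.8° = 16.2°.
Ray parameter p = sin 16.2° / 835 = 3.3412e-04 s/m.
sin θ_3 = p·V_3 = 3.3412e-04 × 1667 = 0.5570.
θ_3 = 33.85° from the vertical.

33.85°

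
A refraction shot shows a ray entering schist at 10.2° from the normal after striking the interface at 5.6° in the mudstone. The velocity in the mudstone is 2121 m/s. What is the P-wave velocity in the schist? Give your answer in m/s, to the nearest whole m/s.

sin 5.6° = 0.0976; sin 10.2° = 0.1771.
V₂ = V₁·(sin θ₂/sin θ₁) = 2121·(0.1771/0.0976) = 3849.00 m/s.

3849 m/s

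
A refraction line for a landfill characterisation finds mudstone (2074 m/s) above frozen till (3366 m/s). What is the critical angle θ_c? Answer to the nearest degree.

38°

At critical incidence the refracted ray runs along the interface (θ₂ = 90°), so sin θ_c = V₁/V₂.
θ_c = arcsin(2074/3366) = arcsin 0.6162 = 38.04°.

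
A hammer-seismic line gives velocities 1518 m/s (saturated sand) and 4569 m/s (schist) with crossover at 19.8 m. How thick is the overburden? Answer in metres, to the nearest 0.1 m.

7.0 m

x_cross = 2h·√((V₂+V₁)/(V₂−V₁)) → h = x_cross / (2·√((V₂+V₁)/(V₂−V₁))).
√((V₂+V₁)/(V₂−V₁)) = √((4569+1518)/(4569−1518)) = 1.4125.
h = 19.8 / (2·1.4125) = 7.01 m.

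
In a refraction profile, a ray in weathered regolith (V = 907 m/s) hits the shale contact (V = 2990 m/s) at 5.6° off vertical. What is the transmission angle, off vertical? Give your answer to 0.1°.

18.8°

Snell's law: sin θ₂ = (V₂/V₁)·sin θ₁ = (2990/907)·sin 5.6° = 0.3217.
θ₂ = arcsin 0.3217 = 18.77° from the normal.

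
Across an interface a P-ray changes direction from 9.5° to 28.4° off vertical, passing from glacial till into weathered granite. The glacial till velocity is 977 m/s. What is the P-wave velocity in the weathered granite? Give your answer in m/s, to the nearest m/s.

2815 m/s

Snell's law: sin 9.5°/V₁ = sin 28.4°/V₂.
V₂ = V₁·sin 28.4°/sin 9.5° = 977 × 2.8817 = 2815.46 m/s.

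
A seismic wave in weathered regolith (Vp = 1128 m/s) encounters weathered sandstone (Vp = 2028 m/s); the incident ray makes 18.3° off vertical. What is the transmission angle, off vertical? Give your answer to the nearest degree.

34°

sin θ₁/V₁ = sin θ₂/V₂ ⇒ sin θ₂ = 2028·sin 18.3°/1128 = 2028·0.3140/1128 = 0.5645.
θ₂ = arcsin 0.5645 = 34.37° from the normal.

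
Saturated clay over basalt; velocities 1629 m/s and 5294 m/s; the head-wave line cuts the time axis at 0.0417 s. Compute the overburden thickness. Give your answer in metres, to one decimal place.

35.7 m

θ_c = arcsin(1629/5294) = 17.92°; cos θ_c = 0.9515.
tᵢ = 2h cos θ_c/V₁ ⇒ h = tᵢ·V₁/(2 cos θ_c) = 0.0417·1629/(2·0.9515) = 35.70 m.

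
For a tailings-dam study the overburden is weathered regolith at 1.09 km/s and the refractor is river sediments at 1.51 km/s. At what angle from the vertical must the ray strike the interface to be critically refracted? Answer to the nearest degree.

Critical incidence: sin θ_c = V₁/V₂ = 1.09/1.51 = 0.7219.
θ_c = arcsin 0.7219 = 46.21°.

46°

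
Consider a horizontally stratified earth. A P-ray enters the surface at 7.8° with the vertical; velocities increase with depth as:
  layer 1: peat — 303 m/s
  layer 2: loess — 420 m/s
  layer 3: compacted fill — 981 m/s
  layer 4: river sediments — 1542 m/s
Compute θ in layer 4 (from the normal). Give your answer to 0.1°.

Ray parameter p = sin 7.8° / 303 = 4.4791e-04 s/m.
sin θ_4 = p·V_4 = 4.4791e-04 × 1542 = 0.6907.
θ_4 = 43.68° from the vertical.

43.7°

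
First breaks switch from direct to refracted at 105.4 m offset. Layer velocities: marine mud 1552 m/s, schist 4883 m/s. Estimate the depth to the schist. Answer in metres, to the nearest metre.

h = (x_cross/2)·√((V₂−V₁)/(V₂+V₁)).
(V₂−V₁)/(V₂+V₁) = (4883−1552)/(4883+1552) = 0.5176; √ = 0.7195.
h = (105.4/2)·0.7195 = 37.92 m.

38 m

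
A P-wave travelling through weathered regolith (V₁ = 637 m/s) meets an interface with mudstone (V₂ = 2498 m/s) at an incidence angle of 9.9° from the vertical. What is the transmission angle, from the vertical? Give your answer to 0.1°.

42.4°

Snell's law: sin θ₂ = (V₂/V₁)·sin θ₁ = (2498/637)·sin 9.9° = 0.6742.
θ₂ = sin⁻¹(0.6742) = 42.39° (from vertical).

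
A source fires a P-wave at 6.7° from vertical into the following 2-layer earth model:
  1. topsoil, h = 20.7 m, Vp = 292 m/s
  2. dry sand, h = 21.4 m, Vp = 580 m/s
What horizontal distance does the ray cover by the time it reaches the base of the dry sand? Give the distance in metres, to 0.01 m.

7.53 m

Apply Snell's law at each interface; in layer i the horizontal offset is hᵢ·tan θᵢ.
Layer 1: θ = 6.70°; offset = 20.7·tan 6.70° = 2.4317 m.
Layer 2: sin θ = 580·sin 6.7°/292 = 0.2317, θ = 13.40°; offset = 21.4·tan 13.40° = 5.0981 m.
Σ offsets = 7.5298 m.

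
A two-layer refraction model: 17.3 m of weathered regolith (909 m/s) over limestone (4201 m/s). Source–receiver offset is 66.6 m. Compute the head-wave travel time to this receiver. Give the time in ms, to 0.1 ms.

t = x/V₂ + 2h·√(V₂²−V₁²)/(V₁V₂).
√(V₂²−V₁²) = √(4201²−909²) = 4101.5 m/s; delay term = 2·17.3·4101.5/(909·4201) = 0.03716 s.
t = 66.6/4201 + 0.03716 = 0.05302 s.

53.0 ms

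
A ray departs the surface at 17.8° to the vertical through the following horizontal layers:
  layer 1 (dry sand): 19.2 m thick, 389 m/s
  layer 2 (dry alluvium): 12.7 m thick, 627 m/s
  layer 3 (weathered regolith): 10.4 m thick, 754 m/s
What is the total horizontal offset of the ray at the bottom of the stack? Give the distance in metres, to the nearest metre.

21 m

Apply Snell's law at each interface; in layer i the horizontal offset is hᵢ·tan θᵢ.
Layer 1: θ = 17.80°; offset = 19.2·tan 17.80° = 6.164 m.
Layer 2: sin θ = 627·sin 17.8°/389 = 0.4927, θ = 29.52°; offset = 12.7·tan 29.52° = 7.191 m.
Layer 3: sin θ = 754·sin 17.8°/389 = 0.5925, θ = 36.34°; offset = 10.4·tan 36.34° = 7.650 m.
Total horizontal offset = 21.005 m.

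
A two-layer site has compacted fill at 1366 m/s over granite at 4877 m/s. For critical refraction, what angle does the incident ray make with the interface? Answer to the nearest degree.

At critical incidence the refracted ray runs along the interface (θ₂ = 90°), so sin θ_c = V₁/V₂.
θ_c = arcsin(1366/4877) = arcsin 0.2801 = 16.27°.
Measured from the interface: 90° − 16.27° = 73.73°.

74°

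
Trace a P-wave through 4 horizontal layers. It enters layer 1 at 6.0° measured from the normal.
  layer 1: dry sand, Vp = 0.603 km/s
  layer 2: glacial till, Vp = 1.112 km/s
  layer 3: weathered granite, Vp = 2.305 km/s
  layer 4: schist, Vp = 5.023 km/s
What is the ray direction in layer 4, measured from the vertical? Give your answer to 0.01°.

Ray parameter p = sin 6.0° / 0.603 = 1.7335e-01 s/km.
sin θ_4 = p·V_4 = 1.7335e-01 × 5.023 = 0.8707.
θ_4 = 60.54° from the vertical.

60.54°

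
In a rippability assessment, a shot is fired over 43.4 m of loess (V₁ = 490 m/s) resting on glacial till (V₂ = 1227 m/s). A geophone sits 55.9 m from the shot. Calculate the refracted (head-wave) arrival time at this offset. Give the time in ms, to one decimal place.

208.0 ms

t = x/V₂ + 2h·√(V₂²−V₁²)/(V₁V₂).
√(V₂²−V₁²) = √(1227²−490²) = 1124.9 m/s; delay term = 2·43.4·1124.9/(490·1227) = 0.16240 s.
t = 55.9/1227 + 0.16240 = 0.20796 s.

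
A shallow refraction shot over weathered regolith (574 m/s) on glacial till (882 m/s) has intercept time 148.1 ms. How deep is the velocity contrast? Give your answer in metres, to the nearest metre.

θ_c = arcsin(574/882) = 40.60°; cos θ_c = 0.7593.
tᵢ = 2h cos θ_c/V₁ ⇒ h = tᵢ·V₁/(2 cos θ_c) = 0.1481·574/(2·0.7593) = 55.98 m.

56 m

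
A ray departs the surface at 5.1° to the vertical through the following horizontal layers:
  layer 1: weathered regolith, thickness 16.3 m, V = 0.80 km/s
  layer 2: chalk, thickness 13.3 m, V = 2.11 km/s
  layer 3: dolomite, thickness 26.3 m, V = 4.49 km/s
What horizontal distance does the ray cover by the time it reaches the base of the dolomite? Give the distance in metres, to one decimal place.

19.8 m

Apply Snell's law at each interface; in layer i the horizontal offset is hᵢ·tan θᵢ.
Layer 1: θ = 5.10°; offset = 16.3·tan 5.10° = 1.455 m.
Layer 2: sin θ = 2.11·sin 5.1°/0.80 = 0.2345, θ = 13.56°; offset = 13.3·tan 13.56° = 3.208 m.
Layer 3: sin θ = 4.49·sin 5.1°/0.80 = 0.4989, θ = 29.93°; offset = 26.3·tan 29.93° = 15.141 m.
Total horizontal offset = 19.803 m.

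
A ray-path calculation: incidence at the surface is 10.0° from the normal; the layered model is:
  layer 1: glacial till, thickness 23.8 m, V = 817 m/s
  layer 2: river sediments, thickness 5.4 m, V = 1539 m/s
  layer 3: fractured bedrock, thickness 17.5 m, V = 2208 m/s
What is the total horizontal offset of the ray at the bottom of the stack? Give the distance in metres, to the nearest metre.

15 m

Apply Snell's law at each interface; in layer i the horizontal offset is hᵢ·tan θᵢ.
Layer 1: θ = 10.00°; offset = 23.8·tan 10.00° = 4.197 m.
Layer 2: sin θ = 1539·sin 10.0°/817 = 0.3271, θ = 19.09°; offset = 5.4·tan 19.09° = 1.869 m.
Layer 3: sin θ = 2208·sin 10.0°/817 = 0.4693, θ = 27.99°; offset = 17.5·tan 27.99° = 9.300 m.
Total horizontal offset = 15.366 m.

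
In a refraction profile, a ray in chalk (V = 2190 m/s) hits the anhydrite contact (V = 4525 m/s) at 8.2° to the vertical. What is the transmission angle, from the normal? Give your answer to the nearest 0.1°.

17.1°

Snell's law: sin θ₂ = (V₂/V₁)·sin θ₁ = (4525/2190)·sin 8.2° = 0.2947.
θ₂ = arcsin 0.2947 = 17.14° from the normal.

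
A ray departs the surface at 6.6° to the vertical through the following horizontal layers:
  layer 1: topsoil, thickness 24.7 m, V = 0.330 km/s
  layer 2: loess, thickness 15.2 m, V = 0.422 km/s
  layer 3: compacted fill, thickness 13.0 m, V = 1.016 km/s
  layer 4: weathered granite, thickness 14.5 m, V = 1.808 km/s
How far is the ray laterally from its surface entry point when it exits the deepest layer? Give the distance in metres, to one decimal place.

p = sin θ₁/V₁ = sin 6.6°/0.330 = 3.4829e-01 s/km is conserved through the stack.
Layer 1: θ = 6.60°; offset = 24.7·tan 6.60° = 2.858 m.
Layer 2: sin θ = p·0.422 = 0.1470 → θ = 8.45°; offset = 15.2·tan 8.45° = 2.259 m.
Layer 3: sin θ = p·1.016 = 0.3539 → θ = 20.72°; offset = 13.0·tan 20.72° = 4.919 m.
Layer 4: sin θ = p·1.808 = 0.6297 → θ = 39.03°; offset = 14.5·tan 39.03° = 11.754 m.
Summing the layer offsets gives 21.789 m.

21.8 m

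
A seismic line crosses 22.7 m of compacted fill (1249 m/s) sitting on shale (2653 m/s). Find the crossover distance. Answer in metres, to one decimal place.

x_cross = 2h·√((V₂+V₁)/(V₂−V₁)).
(V₂+V₁)/(V₂−V₁) = (2653+1249)/(2653−1249) = 2.7792; √ = 1.6671.
x_cross = 2·22.7·1.6671 = 75.69 m.

75.7 m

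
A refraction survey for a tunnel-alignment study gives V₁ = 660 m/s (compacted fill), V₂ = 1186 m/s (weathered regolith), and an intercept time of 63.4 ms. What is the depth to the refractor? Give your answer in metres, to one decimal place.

h = tᵢ·V₁·V₂ / (2·√(V₂²−V₁²)).
√(V₂²−V₁²) = √(1186² − 660²) = 985.4 m/s.
h = 0.0634 s × 660 × 1186 / (2 × 985.4) = 25.18 m.

25.2 m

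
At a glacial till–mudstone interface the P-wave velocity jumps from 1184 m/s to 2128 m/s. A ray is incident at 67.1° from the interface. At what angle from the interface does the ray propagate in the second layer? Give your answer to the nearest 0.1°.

45.6°

Angle from the normal: 90° − 67.1° = 22.9°.
sin θ₁/V₁ = sin θ₂/V₂ ⇒ sin θ₂ = 2128·sin 22.9°/1184 = 2128·0.3891/1184 = 0.6994.
θ₂ = arcsin 0.6994 = 44.38° from the normal.
From the interface: 90° − 44.38° = 45.62°.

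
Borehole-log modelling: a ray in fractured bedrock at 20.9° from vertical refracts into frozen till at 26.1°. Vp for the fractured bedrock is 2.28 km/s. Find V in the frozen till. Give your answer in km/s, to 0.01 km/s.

2.81 km/s

sin 20.9° = 0.3567; sin 26.1° = 0.4399.
V₂ = V₁·(sin θ₂/sin θ₁) = 2.28·(0.4399/0.3567) = 2.81 km/s.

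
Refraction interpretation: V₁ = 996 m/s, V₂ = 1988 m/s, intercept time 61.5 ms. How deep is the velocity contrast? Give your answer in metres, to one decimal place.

35.4 m

θ_c = arcsin(996/1988) = 30.07°; cos θ_c = 0.8654.
tᵢ = 2h cos θ_c/V₁ ⇒ h = tᵢ·V₁/(2 cos θ_c) = 0.0615·996/(2·0.8654) = 35.39 m.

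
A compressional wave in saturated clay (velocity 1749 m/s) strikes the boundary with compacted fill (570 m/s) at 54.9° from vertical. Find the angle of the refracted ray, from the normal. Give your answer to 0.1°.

15.5°

sin θ₁/V₁ = sin θ₂/V₂ ⇒ sin θ₂ = 570·sin 54.9°/1749 = 570·0.8181/1749 = 0.2666.
θ₂ = arcsin 0.2666 = 15.46° from the normal.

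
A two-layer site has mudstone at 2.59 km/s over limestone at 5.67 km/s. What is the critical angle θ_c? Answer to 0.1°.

Critical incidence: sin θ_c = V₁/V₂ = 2.59/5.67 = 0.4568.
θ_c = arcsin 0.4568 = 27.18°.

27.2°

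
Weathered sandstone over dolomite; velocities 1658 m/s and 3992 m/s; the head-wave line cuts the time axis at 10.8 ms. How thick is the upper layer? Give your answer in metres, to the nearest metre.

10 m

h = tᵢ·V₁·V₂ / (2·√(V₂²−V₁²)).
√(V₂²−V₁²) = √(3992² − 1658²) = 3631.4 m/s.
h = 0.0108 s × 1658 × 3992 / (2 × 3631.4) = 9.84 m.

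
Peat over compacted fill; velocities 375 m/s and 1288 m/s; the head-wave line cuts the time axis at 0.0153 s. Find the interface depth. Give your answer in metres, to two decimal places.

θ_c = arcsin(375/1288) = 16.93°; cos θ_c = 0.9567.
tᵢ = 2h cos θ_c/V₁ ⇒ h = tᵢ·V₁/(2 cos θ_c) = 0.0153·375/(2·0.9567) = 3.00 m.

3.00 m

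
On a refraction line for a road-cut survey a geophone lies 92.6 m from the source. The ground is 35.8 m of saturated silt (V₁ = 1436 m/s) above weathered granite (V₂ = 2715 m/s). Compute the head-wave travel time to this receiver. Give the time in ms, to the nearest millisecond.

θ_c = arcsin(V₁/V₂) = arcsin(1436/2715) = 31.93°, cos θ_c = 0.8487.
Intercept time tᵢ = 2h cos θ_c / V₁ = 2·35.8·0.8487/1436 = 0.04232 s.
t = x/V₂ + tᵢ = 92.6/2715 + 0.04232 = 0.07642 s.

76 ms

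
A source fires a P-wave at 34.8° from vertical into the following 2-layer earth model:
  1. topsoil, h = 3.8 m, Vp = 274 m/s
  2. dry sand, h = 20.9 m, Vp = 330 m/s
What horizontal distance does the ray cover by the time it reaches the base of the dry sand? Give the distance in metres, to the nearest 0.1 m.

Apply Snell's law at each interface; in layer i the horizontal offset is hᵢ·tan θᵢ.
Layer 1: θ = 34.80°; offset = 3.8·tan 34.80° = 2.641 m.
Layer 2: sin θ = 330·sin 34.8°/274 = 0.6874, θ = 43.42°; offset = 20.9·tan 43.42° = 19.779 m.
Total horizontal offset = 22.420 m.

22.4 m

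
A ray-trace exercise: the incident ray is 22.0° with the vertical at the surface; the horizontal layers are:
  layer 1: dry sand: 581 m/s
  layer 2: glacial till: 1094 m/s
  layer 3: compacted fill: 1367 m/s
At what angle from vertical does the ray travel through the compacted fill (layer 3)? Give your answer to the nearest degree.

62°

Snell's law across each interface conserves sin θ / V, so sin θ_3 = V_3·sin θ₁/V₁.
sin θ_3 = 1367 × sin 22.0° / 581 = 0.8814.
θ_3 = arcsin 0.8814 = 61.81°.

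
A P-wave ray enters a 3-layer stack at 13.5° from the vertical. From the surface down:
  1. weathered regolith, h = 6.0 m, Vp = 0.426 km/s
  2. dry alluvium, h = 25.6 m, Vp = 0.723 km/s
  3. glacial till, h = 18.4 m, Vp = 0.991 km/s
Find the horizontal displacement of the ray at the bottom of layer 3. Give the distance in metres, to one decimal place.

24.4 m

Apply Snell's law at each interface; in layer i the horizontal offset is hᵢ·tan θᵢ.
Layer 1: θ = 13.50°; offset = 6.0·tan 13.50° = 1.440 m.
Layer 2: sin θ = 0.723·sin 13.5°/0.426 = 0.3962, θ = 23.34°; offset = 25.6·tan 23.34° = 11.047 m.
Layer 3: sin θ = 0.991·sin 13.5°/0.426 = 0.5431, θ = 32.89°; offset = 18.4·tan 32.89° = 11.900 m.
Summing the layer offsets gives 24.387 m.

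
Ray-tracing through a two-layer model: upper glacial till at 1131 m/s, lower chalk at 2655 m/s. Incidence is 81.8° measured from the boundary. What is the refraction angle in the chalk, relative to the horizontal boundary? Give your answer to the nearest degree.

Convert to the normal: θ₁ = 90° − 81.8° = 8.2°.
sin θ₁/V₁ = sin θ₂/V₂ ⇒ sin θ₂ = 2655·sin 8.2°/1131 = 2655·0.1426/1131 = 0.3348.
θ₂ = arcsin 0.3348 = 19.56° from the normal.
From the interface: 90° − 19.56° = 70.44°.

70°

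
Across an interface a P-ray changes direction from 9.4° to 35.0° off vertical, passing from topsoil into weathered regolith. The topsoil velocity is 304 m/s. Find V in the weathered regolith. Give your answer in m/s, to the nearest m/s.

1068 m/s

sin 9.4° = 0.1633; sin 35.0° = 0.5736.
V₂ = V₁·(sin θ₂/sin θ₁) = 304·(0.5736/0.1633) = 1067.60 m/s.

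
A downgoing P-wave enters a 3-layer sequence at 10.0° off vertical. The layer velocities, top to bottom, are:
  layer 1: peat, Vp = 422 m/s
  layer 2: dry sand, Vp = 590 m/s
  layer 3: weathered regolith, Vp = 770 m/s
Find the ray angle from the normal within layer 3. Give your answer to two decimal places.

Snell's law across each interface conserves sin θ / V, so sin θ_3 = V_3·sin θ₁/V₁.
sin θ_3 = 770 × sin 10.0° / 422 = 0.3168.
θ_3 = 18.47° from the vertical.

18.47°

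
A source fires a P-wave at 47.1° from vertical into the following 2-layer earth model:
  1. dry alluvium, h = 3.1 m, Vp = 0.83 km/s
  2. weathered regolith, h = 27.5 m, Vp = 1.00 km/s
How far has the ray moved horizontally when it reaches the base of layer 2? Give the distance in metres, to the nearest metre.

Apply Snell's law at each interface; in layer i the horizontal offset is hᵢ·tan θᵢ.
Layer 1: θ = 47.10°; offset = 3.1·tan 47.10° = 3.336 m.
Layer 2: sin θ = 1.00·sin 47.1°/0.83 = 0.8826, θ = 61.96°; offset = 27.5·tan 61.96° = 51.623 m.
Total horizontal offset = 54.959 m.

55 m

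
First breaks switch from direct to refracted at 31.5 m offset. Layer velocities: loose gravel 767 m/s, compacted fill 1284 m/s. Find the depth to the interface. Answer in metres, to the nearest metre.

8 m

x_cross = 2h·√((V₂+V₁)/(V₂−V₁)) → h = x_cross / (2·√((V₂+V₁)/(V₂−V₁))).
√((V₂+V₁)/(V₂−V₁)) = √((1284+767)/(1284−767)) = 1.9918.
h = 31.5 / (2·1.9918) = 7.91 m.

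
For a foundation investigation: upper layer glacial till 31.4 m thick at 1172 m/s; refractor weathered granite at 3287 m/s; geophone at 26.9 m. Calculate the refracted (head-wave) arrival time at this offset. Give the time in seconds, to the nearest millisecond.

0.058 s

θ_c = arcsin(V₁/V₂) = arcsin(1172/3287) = 20.89°, cos θ_c = 0.9343.
Intercept time tᵢ = 2h cos θ_c / V₁ = 2·31.4·0.9343/1172 = 0.05006 s.
t = x/V₂ + tᵢ = 26.9/3287 + 0.05006 = 0.05825 s.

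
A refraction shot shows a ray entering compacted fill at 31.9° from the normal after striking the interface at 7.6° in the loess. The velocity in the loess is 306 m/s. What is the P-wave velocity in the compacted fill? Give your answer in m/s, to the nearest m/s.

1223 m/s

sin 7.6° = 0.1323; sin 31.9° = 0.5284.
V₂ = V₁·(sin θ₂/sin θ₁) = 306·(0.5284/0.1323) = 1222.64 m/s.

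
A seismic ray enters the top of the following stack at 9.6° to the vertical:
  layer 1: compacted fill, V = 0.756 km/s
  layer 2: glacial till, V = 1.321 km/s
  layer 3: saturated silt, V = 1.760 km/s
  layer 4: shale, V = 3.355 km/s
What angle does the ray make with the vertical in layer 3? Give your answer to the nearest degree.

23°

Snell's law across each interface conserves sin θ / V, so sin θ_3 = V_3·sin θ₁/V₁.
sin θ_3 = 1.760 × sin 9.6° / 0.756 = 0.3882.
θ_3 = arcsin 0.3882 = 22.85°.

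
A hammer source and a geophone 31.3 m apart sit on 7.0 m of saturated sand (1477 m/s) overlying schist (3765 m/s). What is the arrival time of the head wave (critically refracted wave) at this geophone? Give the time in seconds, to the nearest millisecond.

t = x/V₂ + 2h·√(V₂²−V₁²)/(V₁V₂).
√(V₂²−V₁²) = √(3765²−1477²) = 3463.2 m/s; delay term = 2·7.0·3463.2/(1477·3765) = 0.00872 s.
t = 31.3/3765 + 0.00872 = 0.01703 s.

0.017 s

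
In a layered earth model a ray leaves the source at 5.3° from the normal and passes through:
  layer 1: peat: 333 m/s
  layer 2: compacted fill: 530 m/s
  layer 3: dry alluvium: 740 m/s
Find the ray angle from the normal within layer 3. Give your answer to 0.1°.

11.8°

Snell's law across each interface conserves sin θ / V, so sin θ_3 = V_3·sin θ₁/V₁.
sin θ_3 = 740 × sin 5.3° / 333 = 0.2053.
θ_3 = 11.85° from the vertical.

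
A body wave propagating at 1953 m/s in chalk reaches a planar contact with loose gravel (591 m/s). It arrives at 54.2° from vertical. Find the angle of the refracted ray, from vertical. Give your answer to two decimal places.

14.21°

sin θ₁/V₁ = sin θ₂/V₂ ⇒ sin θ₂ = 591·sin 54.2°/1953 = 591·0.8111/1953 = 0.2454.
θ₂ = arcsin 0.2454 = 14.21° from the normal.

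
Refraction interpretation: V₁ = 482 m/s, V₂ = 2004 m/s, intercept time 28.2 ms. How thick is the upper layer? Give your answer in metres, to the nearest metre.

θ_c = arcsin(482/2004) = 13.92°; cos θ_c = 0.9706.
tᵢ = 2h cos θ_c/V₁ ⇒ h = tᵢ·V₁/(2 cos θ_c) = 0.0282·482/(2·0.9706) = 7.00 m.

7 m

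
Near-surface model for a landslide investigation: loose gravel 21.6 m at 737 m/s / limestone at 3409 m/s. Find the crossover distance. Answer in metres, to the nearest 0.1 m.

x_cross = 2h·√((V₂+V₁)/(V₂−V₁)).
(V₂+V₁)/(V₂−V₁) = (3409+737)/(3409−737) = 1.5516; √ = 1.2457.
x_cross = 2·21.6·1.2457 = 53.81 m.

53.8 m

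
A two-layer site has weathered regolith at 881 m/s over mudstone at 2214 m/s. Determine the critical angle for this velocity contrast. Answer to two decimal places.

Critical incidence: sin θ_c = V₁/V₂ = 881/2214 = 0.3979.
θ_c = arcsin 0.3979 = 23.45°.

23.45°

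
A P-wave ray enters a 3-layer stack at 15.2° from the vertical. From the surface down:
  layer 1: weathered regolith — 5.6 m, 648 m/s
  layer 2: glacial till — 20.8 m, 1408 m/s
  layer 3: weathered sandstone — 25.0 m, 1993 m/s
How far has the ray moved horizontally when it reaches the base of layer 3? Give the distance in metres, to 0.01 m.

50.03 m

Apply Snell's law at each interface; in layer i the horizontal offset is hᵢ·tan θᵢ.
Layer 1: θ = 15.20°; offset = 5.6·tan 15.20° = 1.5215 m.
Layer 2: sin θ = 1408·sin 15.2°/648 = 0.5697, θ = 34.73°; offset = 20.8·tan 34.73° = 14.4182 m.
Layer 3: sin θ = 1993·sin 15.2°/648 = 0.8064, θ = 53.75°; offset = 25.0·tan 53.75° = 34.0895 m.
Total horizontal offset = 50.0292 m.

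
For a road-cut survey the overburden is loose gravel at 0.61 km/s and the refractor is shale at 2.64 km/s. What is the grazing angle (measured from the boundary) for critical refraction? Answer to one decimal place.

Critical incidence: sin θ_c = V₁/V₂ = 0.61/2.64 = 0.2311.
θ_c = arcsin 0.2311 = 13.36°.
Measured from the interface: 90° − 13.36° = 76.64°.

76.6°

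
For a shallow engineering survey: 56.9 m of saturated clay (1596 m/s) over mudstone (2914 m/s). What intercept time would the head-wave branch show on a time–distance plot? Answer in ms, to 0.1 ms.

tᵢ = 2h·√(V₂²−V₁²)/(V₁V₂).
√(V₂²−V₁²) = √(2914²−1596²) = 2438.1 m/s.
tᵢ = 2·56.9·2438.1/(1596·2914) = 0.05966 s.

59.7 ms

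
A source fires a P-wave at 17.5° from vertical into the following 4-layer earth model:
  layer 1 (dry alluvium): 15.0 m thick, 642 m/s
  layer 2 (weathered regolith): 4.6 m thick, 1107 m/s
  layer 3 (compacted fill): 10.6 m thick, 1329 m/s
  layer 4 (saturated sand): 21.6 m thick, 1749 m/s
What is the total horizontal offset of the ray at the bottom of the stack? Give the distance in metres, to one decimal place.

Apply Snell's law at each interface; in layer i the horizontal offset is hᵢ·tan θᵢ.
Layer 1: θ = 17.50°; offset = 15.0·tan 17.50° = 4.729 m.
Layer 2: sin θ = 1107·sin 17.5°/642 = 0.5185, θ = 31.23°; offset = 4.6·tan 31.23° = 2.789 m.
Layer 3: sin θ = 1329·sin 17.5°/642 = 0.6225, θ = 38.50°; offset = 10.6·tan 38.50° = 8.431 m.
Layer 4: sin θ = 1749·sin 17.5°/642 = 0.8192, θ = 55.01°; offset = 21.6·tan 55.01° = 30.855 m.
Total horizontal offset = 46.805 m.

46.8 m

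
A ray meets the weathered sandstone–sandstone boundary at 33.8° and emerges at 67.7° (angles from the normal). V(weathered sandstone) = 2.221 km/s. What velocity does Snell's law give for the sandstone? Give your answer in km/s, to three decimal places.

3.694 km/s

sin 33.8° = 0.5563; sin 67.7° = 0.9252.
V₂ = V₁·(sin θ₂/sin θ₁) = 2.221·(0.9252/0.5563) = 3.694 km/s.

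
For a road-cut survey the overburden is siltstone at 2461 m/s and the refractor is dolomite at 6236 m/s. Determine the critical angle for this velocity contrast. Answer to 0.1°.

23.2°

Critical incidence: sin θ_c = V₁/V₂ = 2461/6236 = 0.3946.
θ_c = arcsin 0.3946 = 23.24°.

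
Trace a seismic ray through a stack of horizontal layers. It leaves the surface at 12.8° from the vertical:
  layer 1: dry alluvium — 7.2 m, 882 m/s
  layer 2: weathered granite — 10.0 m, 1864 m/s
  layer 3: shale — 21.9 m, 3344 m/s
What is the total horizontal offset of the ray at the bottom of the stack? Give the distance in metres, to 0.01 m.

Apply Snell's law at each interface; in layer i the horizontal offset is hᵢ·tan θᵢ.
Layer 1: θ = 12.80°; offset = 7.2·tan 12.80° = 1.6358 m.
Layer 2: sin θ = 1864·sin 12.8°/882 = 0.4682, θ = 27.92°; offset = 10.0·tan 27.92° = 5.2989 m.
Layer 3: sin θ = 3344·sin 12.8°/882 = 0.8400, θ = 57.14°; offset = 21.9·tan 57.14° = 33.9009 m.
Total horizontal offset = 40.8356 m.

40.84 m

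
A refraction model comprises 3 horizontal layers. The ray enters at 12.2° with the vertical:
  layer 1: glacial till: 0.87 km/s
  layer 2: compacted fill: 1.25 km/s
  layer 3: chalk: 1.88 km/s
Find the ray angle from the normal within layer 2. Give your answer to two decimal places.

Snell's law across each interface conserves sin θ / V, so sin θ_2 = V_2·sin θ₁/V₁.
sin θ_2 = 1.25 × sin 12.2° / 0.87 = 0.3036.
θ_2 = arcsin 0.3036 = 17.68°.

17.68°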